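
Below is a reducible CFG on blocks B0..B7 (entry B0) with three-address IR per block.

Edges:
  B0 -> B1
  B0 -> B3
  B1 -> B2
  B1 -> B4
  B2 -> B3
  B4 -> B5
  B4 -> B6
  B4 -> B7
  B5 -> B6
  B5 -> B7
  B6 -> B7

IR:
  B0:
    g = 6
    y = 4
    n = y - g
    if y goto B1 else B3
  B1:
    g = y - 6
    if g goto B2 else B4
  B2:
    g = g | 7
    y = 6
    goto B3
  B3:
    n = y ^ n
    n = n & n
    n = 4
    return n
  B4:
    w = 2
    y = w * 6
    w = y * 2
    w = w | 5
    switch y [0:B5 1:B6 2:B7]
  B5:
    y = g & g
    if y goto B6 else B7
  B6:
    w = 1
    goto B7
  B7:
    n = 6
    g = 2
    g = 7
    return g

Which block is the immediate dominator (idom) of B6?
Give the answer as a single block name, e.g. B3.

idom tree: B1←B0 B2←B1 B3←B0 B4←B1 B5←B4 B6←B4 B7←B4
Join-block Dom:
  B3: preds {B0,B2}: {B0} ∩ {B0,B1,B2} = {B0}; idom=B0
  B6: preds {B4,B5}: {B0,B1,B4} ∩ {B0,B1,B4,B5} = {B0,B1,B4}; idom=B4
  B7: preds {B4,B5,B6}: {B0,B1,B4} ∩ {B0,B1,B4,B5} ∩ {B0,B1,B4,B6} = {B0,B1,B4}; idom=B4

idom(B6) = B4

Answer: B4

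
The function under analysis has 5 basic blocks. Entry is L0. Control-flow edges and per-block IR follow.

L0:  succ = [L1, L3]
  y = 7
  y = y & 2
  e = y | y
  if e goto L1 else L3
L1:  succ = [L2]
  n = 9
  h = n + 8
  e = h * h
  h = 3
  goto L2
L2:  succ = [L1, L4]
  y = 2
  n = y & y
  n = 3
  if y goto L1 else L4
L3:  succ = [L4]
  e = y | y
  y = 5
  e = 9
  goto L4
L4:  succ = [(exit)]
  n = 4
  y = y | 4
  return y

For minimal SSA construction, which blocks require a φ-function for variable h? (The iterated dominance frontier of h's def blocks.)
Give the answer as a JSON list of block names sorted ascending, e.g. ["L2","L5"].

Answer: ["L1", "L4"]

Working:
idom tree: L1←L0 L2←L1 L3←L0 L4←L0
Dom at joins:
  L1: preds {L0,L2}: {L0} ∩ {L0,L1,L2} = {L0}; idom=L0
  L4: preds {L2,L3}: {L0,L1,L2} ∩ {L0,L3} = {L0}; idom=L0

DF walk-up:
  L1←L0: walk · to L0
  L1←L2: walk L2→L1 to L0
  L4←L2: walk L2→L1 to L0
  L4←L3: walk L3 to L0
  L0 → ∅
  L1 → {L1,L4}
  L2 → {L1,L4}
  L3 → {L4}
  L4 → ∅

φ for h: defs {L1}
  DF⁺ = {L1,L4}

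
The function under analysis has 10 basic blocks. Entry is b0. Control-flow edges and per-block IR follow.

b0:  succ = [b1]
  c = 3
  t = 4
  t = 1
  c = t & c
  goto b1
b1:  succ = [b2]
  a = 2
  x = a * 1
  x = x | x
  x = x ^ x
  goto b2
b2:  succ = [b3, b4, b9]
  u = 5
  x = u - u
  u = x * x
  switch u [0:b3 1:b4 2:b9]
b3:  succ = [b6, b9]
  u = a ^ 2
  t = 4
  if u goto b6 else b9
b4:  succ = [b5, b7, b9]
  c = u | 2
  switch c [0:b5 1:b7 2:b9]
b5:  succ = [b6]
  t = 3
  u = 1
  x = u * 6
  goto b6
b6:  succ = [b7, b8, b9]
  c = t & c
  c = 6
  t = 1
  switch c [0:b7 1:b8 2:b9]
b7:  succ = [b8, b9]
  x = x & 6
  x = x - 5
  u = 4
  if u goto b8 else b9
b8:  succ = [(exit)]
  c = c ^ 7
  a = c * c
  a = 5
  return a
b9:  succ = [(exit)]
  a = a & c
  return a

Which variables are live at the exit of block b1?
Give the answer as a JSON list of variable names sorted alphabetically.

def/use:
  b0: def={c,t} ue=∅
  b1: def={a,x} ue=∅
  b2: def={u,x} ue=∅
  b3: def={t,u} ue={a}
  b4: def={c} ue={u}
  b5: def={t,u,x} ue=∅
  b6: def={c,t} ue={c,t}
  b7: def={u,x} ue={x}
  b8: def={a,c} ue={c}
  b9: def={a} ue={a,c}

Live sets:
  b0 li=∅ lo={c}
  b1 li={c} lo={a,c}
  b2 li={a,c} lo={a,c,u,x}
  b3 li={a,c,x} lo={a,c,t,x}
  b4 li={a,u,x} lo={a,c,x}
  b5 li={a,c} lo={a,c,t,x}
  b6 li={a,c,t,x} lo={a,c,x}
  b7 li={a,c,x} lo={a,c}
  b8 li={c} lo=∅
  b9 li={a,c} lo=∅

live-out(b1) = ["a", "c"]

Answer: ["a", "c"]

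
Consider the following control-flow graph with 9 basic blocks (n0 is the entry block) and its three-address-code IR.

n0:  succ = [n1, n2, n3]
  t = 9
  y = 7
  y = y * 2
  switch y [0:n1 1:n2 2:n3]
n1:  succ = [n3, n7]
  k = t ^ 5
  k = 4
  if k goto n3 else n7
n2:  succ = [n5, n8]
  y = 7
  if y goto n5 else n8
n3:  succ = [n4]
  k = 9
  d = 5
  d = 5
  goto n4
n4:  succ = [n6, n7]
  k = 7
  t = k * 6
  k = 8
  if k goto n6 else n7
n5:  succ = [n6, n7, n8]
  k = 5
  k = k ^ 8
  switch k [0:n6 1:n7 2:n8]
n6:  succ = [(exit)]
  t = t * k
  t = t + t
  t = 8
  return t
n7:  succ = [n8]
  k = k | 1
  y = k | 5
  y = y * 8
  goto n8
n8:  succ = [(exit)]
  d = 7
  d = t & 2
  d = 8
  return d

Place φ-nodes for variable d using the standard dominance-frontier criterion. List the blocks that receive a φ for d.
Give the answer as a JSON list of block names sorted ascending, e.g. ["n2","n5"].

idom tree: n1←n0 n2←n0 n3←n0 n4←n3 n5←n2 n6←n0 n7←n0 n8←n0
Dom at joins:
  n3: preds {n0,n1}: {n0} ∩ {n0,n1} = {n0}; idom=n0
  n6: preds {n4,n5}: {n0,n3,n4} ∩ {n0,n2,n5} = {n0}; idom=n0
  n7: preds {n1,n4,n5}: {n0,n1} ∩ {n0,n3,n4} ∩ {n0,n2,n5} = {n0}; idom=n0
  n8: preds {n2,n5,n7}: {n0,n2} ∩ {n0,n2,n5} ∩ {n0,n7} = {n0}; idom=n0

DF derivation:
  join n3 pred n0: · stop@n0
  join n3 pred n1: n1 stop@n0
  join n6 pred n4: n4→n3 stop@n0
  join n6 pred n5: n5→n2 stop@n0
  join n7 pred n1: n1 stop@n0
  join n7 pred n4: n4→n3 stop@n0
  join n7 pred n5: n5→n2 stop@n0
  join n8 pred n2: n2 stop@n0
  join n8 pred n5: n5→n2 stop@n0
  join n8 pred n7: n7 stop@n0
  DF(n0)=∅
  DF(n1)={n3,n7}
  DF(n2)={n6,n7,n8}
  DF(n3)={n6,n7}
  DF(n4)={n6,n7}
  DF(n5)={n6,n7,n8}
  DF(n6)=∅
  DF(n7)={n8}
  DF(n8)=∅

φ for d: defs {n3,n8}
  DF⁺ = {n6,n7,n8}

Answer: ["n6", "n7", "n8"]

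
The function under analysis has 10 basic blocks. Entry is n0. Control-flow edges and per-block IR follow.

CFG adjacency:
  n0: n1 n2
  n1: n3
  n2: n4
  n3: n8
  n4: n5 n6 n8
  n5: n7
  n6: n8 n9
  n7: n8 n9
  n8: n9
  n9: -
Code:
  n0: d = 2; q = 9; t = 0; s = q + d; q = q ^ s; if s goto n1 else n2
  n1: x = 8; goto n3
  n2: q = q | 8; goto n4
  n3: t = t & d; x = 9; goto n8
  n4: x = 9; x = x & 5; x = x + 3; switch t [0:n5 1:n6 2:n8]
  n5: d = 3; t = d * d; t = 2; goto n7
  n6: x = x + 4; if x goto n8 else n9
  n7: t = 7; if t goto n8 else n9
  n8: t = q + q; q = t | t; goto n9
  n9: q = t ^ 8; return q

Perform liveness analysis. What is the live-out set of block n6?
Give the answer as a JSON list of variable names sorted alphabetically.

Answer: ["q", "t"]

Analysis:
def/use:
  n0 def {d,q,s,t} use ∅
  n1 def {x} use ∅
  n2 def {q} use {q}
  n3 def {t,x} use {d,t}
  n4 def {x} use {t}
  n5 def {d,t} use ∅
  n6 def {x} use {x}
  n7 def {t} use ∅
  n8 def {q,t} use {q}
  n9 def {q} use {t}

Live sets:
  n0: in=∅ out={d,q,t}
  n1: in={d,q,t} out={d,q,t}
  n2: in={q,t} out={q,t}
  n3: in={d,q,t} out={q}
  n4: in={q,t} out={q,t,x}
  n5: in={q} out={q}
  n6: in={q,t,x} out={q,t}
  n7: in={q} out={q,t}
  n8: in={q} out={t}
  n9: in={t} out=∅

live-out(n6) = ["q", "t"]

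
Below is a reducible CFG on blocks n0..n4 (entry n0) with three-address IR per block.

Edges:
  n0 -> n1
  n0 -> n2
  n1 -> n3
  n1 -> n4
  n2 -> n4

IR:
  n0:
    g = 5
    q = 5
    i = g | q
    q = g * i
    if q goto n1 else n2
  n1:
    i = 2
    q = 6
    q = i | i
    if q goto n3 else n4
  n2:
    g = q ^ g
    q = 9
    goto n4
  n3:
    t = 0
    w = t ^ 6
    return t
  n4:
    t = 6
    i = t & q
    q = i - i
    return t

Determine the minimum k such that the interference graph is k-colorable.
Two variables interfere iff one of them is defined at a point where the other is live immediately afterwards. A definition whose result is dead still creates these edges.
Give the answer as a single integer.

Answer: 3

Analysis:
Per-block:
  n0: {g,i,q} / ∅
  n1: {i,q} / ∅
  n2: {g,q} / {g,q}
  n3: {t,w} / ∅
  n4: {i,q,t} / {q}

Liveness:
  live n0: ∅→{g,q}
  live n1: ∅→{q}
  live n2: {g,q}→{q}
  live n3: ∅→∅
  live n4: {q}→∅

Interference:
  g: {i,q}
  i: {g,q,t}
  q: {g,i,t}
  t: {i,q,w}
  w: {t}

Colouring:
  lower bound: {g,i,q} mutually conflict ⇒ χ ≥ 3
  3-colouring: R0={i,w}  R1={q}  R2={g,t}
  χ = 3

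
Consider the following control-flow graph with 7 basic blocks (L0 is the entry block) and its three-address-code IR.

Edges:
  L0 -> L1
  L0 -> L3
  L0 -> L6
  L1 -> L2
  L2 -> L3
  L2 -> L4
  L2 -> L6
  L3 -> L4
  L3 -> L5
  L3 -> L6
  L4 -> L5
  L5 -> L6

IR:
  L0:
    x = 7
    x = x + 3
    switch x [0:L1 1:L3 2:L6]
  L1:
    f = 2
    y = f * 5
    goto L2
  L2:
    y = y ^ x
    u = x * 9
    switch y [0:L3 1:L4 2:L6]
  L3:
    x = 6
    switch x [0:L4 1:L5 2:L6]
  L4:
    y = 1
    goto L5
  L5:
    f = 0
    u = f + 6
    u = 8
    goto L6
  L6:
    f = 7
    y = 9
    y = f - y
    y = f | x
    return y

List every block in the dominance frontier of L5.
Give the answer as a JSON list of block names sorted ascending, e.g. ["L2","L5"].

Answer: ["L6"]

Derivation:
idom tree: L1←L0 L2←L1 L3←L0 L4←L0 L5←L0 L6←L0
Join-block Dom:
  L3: preds {L0,L2}: {L0} ∩ {L0,L1,L2} = {L0}; idom=L0
  L4: preds {L2,L3}: {L0,L1,L2} ∩ {L0,L3} = {L0}; idom=L0
  L5: preds {L3,L4}: {L0,L3} ∩ {L0,L4} = {L0}; idom=L0
  L6: preds {L0,L2,L3,L5}: {L0} ∩ {L0,L1,L2} ∩ {L0,L3} ∩ {L0,L5} = {L0}; idom=L0

Frontier:
  L3←L0: walk · to L0
  L3←L2: walk L2→L1 to L0
  L4←L2: walk L2→L1 to L0
  L4←L3: walk L3 to L0
  L5←L3: walk L3 to L0
  L5←L4: walk L4 to L0
  L6←L0: walk · to L0
  L6←L2: walk L2→L1 to L0
  L6←L3: walk L3 to L0
  L6←L5: walk L5 to L0
  L0 → ∅
  L1 → {L3,L4,L6}
  L2 → {L3,L4,L6}
  L3 → {L4,L5,L6}
  L4 → {L5}
  L5 → {L6}
  L6 → ∅

DF(L5) = ["L6"]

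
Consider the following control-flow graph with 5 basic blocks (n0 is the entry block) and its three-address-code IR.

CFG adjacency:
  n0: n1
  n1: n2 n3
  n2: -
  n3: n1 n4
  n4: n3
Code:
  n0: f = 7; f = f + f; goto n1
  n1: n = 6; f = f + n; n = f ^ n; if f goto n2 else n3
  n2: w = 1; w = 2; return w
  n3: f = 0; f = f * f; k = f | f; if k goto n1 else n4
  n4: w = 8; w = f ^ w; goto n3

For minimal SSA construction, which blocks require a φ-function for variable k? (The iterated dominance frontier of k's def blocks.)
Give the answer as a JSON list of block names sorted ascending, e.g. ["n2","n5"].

idom tree: n1←n0 n2←n1 n3←n1 n4←n3
Join-block Dom:
  n1: preds {n0,n3}: {n0} ∩ {n0,n1,n3} = {n0}; idom=n0
  n3: preds {n1,n4}: {n0,n1} ∩ {n0,n1,n3,n4} = {n0,n1}; idom=n1

DF derivation:
  n1←n0: walk · to n0
  n1←n3: walk n3→n1 to n0
  n3←n1: walk · to n1
  n3←n4: walk n4→n3 to n1
  n0: DF=∅
  n1: DF={n1}
  n2: DF=∅
  n3: DF={n1,n3}
  n4: DF={n3}

φ for k: defs {n3}
  DF⁺ = {n1,n3}

Answer: ["n1", "n3"]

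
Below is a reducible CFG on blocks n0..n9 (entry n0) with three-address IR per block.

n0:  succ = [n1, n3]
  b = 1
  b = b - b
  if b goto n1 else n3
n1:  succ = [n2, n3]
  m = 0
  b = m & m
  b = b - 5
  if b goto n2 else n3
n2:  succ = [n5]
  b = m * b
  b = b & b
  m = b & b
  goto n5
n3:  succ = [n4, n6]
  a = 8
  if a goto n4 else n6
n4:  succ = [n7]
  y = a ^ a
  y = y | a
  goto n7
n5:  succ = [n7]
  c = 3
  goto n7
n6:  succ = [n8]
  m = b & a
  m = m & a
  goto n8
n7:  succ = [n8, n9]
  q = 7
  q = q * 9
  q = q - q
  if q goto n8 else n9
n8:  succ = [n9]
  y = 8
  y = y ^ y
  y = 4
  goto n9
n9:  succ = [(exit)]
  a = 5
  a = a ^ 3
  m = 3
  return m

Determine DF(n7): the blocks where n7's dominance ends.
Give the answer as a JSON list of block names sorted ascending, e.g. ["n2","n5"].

idom tree: n1←n0 n2←n1 n3←n0 n4←n3 n5←n2 n6←n3 n7←n0 n8←n0 n9←n0
Join-block Dom:
  n3: preds {n0,n1}: {n0} ∩ {n0,n1} = {n0}; idom=n0
  n7: preds {n4,n5}: {n0,n3,n4} ∩ {n0,n1,n2,n5} = {n0}; idom=n0
  n8: preds {n6,n7}: {n0,n3,n6} ∩ {n0,n7} = {n0}; idom=n0
  n9: preds {n7,n8}: {n0,n7} ∩ {n0,n8} = {n0}; idom=n0

Frontier:
  join n3 pred n0: · stop@n0
  join n3 pred n1: n1 stop@n0
  join n7 pred n4: n4→n3 stop@n0
  join n7 pred n5: n5→n2→n1 stop@n0
  join n8 pred n6: n6→n3 stop@n0
  join n8 pred n7: n7 stop@n0
  join n9 pred n7: n7 stop@n0
  join n9 pred n8: n8 stop@n0
  n0 → ∅
  n1 → {n3,n7}
  n2 → {n7}
  n3 → {n7,n8}
  n4 → {n7}
  n5 → {n7}
  n6 → {n8}
  n7 → {n8,n9}
  n8 → {n9}
  n9 → ∅

DF(n7) = ["n8", "n9"]

Answer: ["n8", "n9"]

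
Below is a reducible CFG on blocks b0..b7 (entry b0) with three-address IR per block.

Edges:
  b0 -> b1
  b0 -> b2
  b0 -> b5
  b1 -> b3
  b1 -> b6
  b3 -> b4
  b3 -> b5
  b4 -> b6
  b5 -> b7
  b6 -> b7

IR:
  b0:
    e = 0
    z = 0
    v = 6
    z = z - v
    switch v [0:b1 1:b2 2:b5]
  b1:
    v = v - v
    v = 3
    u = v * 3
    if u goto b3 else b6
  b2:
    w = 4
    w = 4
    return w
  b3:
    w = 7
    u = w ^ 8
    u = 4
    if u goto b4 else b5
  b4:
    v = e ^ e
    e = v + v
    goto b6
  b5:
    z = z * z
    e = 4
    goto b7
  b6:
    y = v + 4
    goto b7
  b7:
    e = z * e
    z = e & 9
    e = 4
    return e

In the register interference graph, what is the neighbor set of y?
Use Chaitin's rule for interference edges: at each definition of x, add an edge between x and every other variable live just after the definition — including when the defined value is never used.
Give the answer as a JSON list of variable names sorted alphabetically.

Block summaries:
  b0 def {e,v,z} use ∅
  b1 def {u,v} use {v}
  b2 def {w} use ∅
  b3 def {u,w} use ∅
  b4 def {e,v} use {e}
  b5 def {e,z} use {z}
  b6 def {y} use {v}
  b7 def {e,z} use {e,z}

Backward fixpoint:
  b0: in=∅ out={e,v,z}
  b1: in={e,v,z} out={e,v,z}
  b2: in=∅ out=∅
  b3: in={e,z} out={e,z}
  b4: in={e,z} out={e,v,z}
  b5: in={z} out={e,z}
  b6: in={e,v,z} out={e,z}
  b7: in={e,z} out=∅

Interference:
  e — {u,v,w,y,z}
  u — {e,v,z}
  v — {e,u,z}
  w — {e,z}
  y — {e,z}
  z — {e,u,v,w,y}

N(y) = ["e", "z"]

Answer: ["e", "z"]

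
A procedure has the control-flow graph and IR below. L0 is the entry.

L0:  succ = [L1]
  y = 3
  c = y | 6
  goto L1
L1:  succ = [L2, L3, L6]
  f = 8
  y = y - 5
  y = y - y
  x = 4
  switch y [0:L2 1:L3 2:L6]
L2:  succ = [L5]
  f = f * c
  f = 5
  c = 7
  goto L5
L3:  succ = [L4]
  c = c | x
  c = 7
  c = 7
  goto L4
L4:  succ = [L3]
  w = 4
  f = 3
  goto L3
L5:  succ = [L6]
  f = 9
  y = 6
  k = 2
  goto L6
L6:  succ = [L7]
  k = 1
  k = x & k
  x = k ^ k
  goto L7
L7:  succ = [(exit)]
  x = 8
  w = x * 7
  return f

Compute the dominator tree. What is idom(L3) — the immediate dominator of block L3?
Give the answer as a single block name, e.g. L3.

idom tree: L1←L0 L2←L1 L3←L1 L4←L3 L5←L2 L6←L1 L7←L6
Dom at joins:
  L3: preds {L1,L4}: {L0,L1} ∩ {L0,L1,L3,L4} = {L0,L1}; idom=L1
  L6: preds {L1,L5}: {L0,L1} ∩ {L0,L1,L2,L5} = {L0,L1}; idom=L1

idom(L3) = L1

Answer: L1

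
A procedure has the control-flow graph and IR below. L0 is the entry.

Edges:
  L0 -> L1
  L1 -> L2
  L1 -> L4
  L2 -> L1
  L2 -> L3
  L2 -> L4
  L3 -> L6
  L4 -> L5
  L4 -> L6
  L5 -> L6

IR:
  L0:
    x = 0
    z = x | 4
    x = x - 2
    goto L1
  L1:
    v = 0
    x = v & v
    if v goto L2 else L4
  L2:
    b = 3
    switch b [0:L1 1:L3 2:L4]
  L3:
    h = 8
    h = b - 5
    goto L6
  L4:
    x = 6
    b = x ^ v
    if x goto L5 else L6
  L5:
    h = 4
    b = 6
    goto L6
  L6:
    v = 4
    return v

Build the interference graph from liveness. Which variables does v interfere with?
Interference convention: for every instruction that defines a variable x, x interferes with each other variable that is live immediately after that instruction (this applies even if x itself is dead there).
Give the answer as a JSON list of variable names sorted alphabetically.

Answer: ["b", "x"]

Analysis:
Block summaries:
  L0 def {x,z} use ∅
  L1 def {v,x} use ∅
  L2 def {b} use ∅
  L3 def {h} use {b}
  L4 def {b,x} use {v}
  L5 def {b,h} use ∅
  L6 def {v} use ∅

Liveness:
  live L0: ∅→∅
  live L1: ∅→{v}
  live L2: {v}→{b,v}
  live L3: {b}→∅
  live L4: {v}→∅
  live L5: ∅→∅
  live L6: ∅→∅

Conflict graph:
  b — {h,v,x}
  h — {b}
  v — {b,x}
  x — {b,v,z}
  z — {x}

N(v) = ["b", "x"]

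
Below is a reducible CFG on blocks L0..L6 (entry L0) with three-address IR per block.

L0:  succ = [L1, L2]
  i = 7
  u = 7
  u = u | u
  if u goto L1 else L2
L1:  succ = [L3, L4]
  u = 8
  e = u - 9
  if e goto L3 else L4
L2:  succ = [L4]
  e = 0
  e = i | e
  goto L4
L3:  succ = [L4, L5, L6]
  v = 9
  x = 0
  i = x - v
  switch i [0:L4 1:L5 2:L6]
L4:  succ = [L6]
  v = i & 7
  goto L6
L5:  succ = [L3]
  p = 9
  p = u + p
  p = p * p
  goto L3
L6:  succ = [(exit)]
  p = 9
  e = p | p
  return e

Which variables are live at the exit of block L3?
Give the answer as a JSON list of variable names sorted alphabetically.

Answer: ["i", "u"]

Working:
Per-block:
  L0: def={i,u} ue=∅
  L1: def={e,u} ue=∅
  L2: def={e} ue={i}
  L3: def={i,v,x} ue=∅
  L4: def={v} ue={i}
  L5: def={p} ue={u}
  L6: def={e,p} ue=∅

Backward fixpoint:
  live L0: ∅→{i}
  live L1: {i}→{i,u}
  live L2: {i}→{i}
  live L3: {u}→{i,u}
  live L4: {i}→∅
  live L5: {u}→{u}
  live L6: ∅→∅

live-out(L3) = ["i", "u"]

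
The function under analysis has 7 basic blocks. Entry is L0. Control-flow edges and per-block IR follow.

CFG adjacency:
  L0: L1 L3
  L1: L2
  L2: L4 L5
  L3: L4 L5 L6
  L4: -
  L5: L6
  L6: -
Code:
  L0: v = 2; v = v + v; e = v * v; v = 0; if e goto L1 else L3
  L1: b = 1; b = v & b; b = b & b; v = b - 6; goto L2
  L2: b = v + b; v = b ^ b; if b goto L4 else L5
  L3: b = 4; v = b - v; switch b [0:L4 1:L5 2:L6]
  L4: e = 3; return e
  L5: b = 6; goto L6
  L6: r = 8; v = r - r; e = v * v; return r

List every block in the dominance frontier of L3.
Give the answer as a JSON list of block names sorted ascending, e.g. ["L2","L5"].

idom tree: L1←L0 L2←L1 L3←L0 L4←L0 L5←L0 L6←L0
Dom∩ at merges:
  L4: preds {L2,L3}: {L0,L1,L2} ∩ {L0,L3} = {L0}; idom=L0
  L5: preds {L2,L3}: {L0,L1,L2} ∩ {L0,L3} = {L0}; idom=L0
  L6: preds {L3,L5}: {L0,L3} ∩ {L0,L5} = {L0}; idom=L0

DF walk-up:
  join L4 pred L2: L2→L1 stop@L0
  join L4 pred L3: L3 stop@L0
  join L5 pred L2: L2→L1 stop@L0
  join L5 pred L3: L3 stop@L0
  join L6 pred L3: L3 stop@L0
  join L6 pred L5: L5 stop@L0
  L0 → ∅
  L1 → {L4,L5}
  L2 → {L4,L5}
  L3 → {L4,L5,L6}
  L4 → ∅
  L5 → {L6}
  L6 → ∅

DF(L3) = ["L4", "L5", "L6"]

Answer: ["L4", "L5", "L6"]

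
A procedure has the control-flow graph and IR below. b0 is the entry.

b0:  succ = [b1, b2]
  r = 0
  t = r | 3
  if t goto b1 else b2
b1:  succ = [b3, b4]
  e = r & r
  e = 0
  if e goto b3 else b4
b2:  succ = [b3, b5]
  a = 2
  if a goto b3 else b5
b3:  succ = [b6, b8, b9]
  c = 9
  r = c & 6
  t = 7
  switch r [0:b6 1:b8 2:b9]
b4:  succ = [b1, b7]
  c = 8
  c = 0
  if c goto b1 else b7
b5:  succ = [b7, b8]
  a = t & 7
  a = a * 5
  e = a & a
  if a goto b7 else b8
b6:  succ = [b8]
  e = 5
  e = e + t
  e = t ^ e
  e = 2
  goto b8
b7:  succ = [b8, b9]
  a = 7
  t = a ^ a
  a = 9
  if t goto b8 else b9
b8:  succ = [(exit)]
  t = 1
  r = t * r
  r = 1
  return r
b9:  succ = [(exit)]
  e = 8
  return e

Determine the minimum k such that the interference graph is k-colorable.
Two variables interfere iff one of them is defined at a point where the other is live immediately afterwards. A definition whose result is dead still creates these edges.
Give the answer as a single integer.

Answer: 4

Derivation:
def/use:
  b0 def {r,t} use ∅
  b1 def {e} use {r}
  b2 def {a} use ∅
  b3 def {c,r,t} use ∅
  b4 def {c} use ∅
  b5 def {a,e} use {t}
  b6 def {e} use {t}
  b7 def {a,t} use ∅
  b8 def {r,t} use {r}
  b9 def {e} use ∅

Liveness:
  live b0: ∅→{r,t}
  live b1: {r}→{r}
  live b2: {r,t}→{r,t}
  live b3: ∅→{r,t}
  live b4: {r}→{r}
  live b5: {r,t}→{r}
  live b6: {r,t}→{r}
  live b7: {r}→{r}
  live b8: {r}→∅
  live b9: ∅→∅

Interference:
  a: {e,r,t}
  c: {r}
  e: {a,r,t}
  r: {a,c,e,t}
  t: {a,e,r}

Colouring:
  {a,e,r,t} pairwise interfere (4-clique) ⇒ χ ≥ 4
  assign a→c1 c→c1 e→c2 r→c0 t→c3 — no edge inside a register ⇒ χ ≤ 4
  χ = 4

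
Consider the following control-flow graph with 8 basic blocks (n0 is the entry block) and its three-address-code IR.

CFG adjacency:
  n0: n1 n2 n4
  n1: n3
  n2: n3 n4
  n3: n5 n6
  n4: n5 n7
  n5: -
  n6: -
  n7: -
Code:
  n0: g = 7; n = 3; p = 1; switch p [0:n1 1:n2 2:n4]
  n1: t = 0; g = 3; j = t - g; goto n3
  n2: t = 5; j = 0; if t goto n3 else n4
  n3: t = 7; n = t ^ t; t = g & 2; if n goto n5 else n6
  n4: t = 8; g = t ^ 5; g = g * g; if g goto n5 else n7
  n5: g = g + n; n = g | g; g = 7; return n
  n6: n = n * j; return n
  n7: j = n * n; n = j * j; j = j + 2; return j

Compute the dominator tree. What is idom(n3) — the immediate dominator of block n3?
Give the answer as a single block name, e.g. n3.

Answer: n0

Derivation:
idom tree: n1←n0 n2←n0 n3←n0 n4←n0 n5←n0 n6←n3 n7←n4
Dom∩ at merges:
  n3: preds {n1,n2}: {n0,n1} ∩ {n0,n2} = {n0}; idom=n0
  n4: preds {n0,n2}: {n0} ∩ {n0,n2} = {n0}; idom=n0
  n5: preds {n3,n4}: {n0,n3} ∩ {n0,n4} = {n0}; idom=n0

idom(n3) = n0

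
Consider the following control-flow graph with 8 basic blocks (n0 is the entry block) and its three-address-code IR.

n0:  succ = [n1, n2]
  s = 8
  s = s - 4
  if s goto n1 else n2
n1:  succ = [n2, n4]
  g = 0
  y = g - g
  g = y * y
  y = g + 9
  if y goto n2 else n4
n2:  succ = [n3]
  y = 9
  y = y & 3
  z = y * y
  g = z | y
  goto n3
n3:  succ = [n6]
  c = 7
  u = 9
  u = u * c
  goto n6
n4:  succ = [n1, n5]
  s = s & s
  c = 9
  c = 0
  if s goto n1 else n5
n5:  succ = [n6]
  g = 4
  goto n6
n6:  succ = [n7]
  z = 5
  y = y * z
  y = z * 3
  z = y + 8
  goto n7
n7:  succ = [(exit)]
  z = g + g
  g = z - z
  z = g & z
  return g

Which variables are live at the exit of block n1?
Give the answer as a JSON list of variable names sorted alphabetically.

def/use:
  n0: {s} / ∅
  n1: {g,y} / ∅
  n2: {g,y,z} / ∅
  n3: {c,u} / ∅
  n4: {c,s} / {s}
  n5: {g} / ∅
  n6: {y,z} / {y}
  n7: {g,z} / {g}

Liveness:
  live n0: ∅→{s}
  live n1: {s}→{s,y}
  live n2: ∅→{g,y}
  live n3: {g,y}→{g,y}
  live n4: {s,y}→{s,y}
  live n5: {y}→{g,y}
  live n6: {g,y}→{g}
  live n7: {g}→∅

live-out(n1) = ["s", "y"]

Answer: ["s", "y"]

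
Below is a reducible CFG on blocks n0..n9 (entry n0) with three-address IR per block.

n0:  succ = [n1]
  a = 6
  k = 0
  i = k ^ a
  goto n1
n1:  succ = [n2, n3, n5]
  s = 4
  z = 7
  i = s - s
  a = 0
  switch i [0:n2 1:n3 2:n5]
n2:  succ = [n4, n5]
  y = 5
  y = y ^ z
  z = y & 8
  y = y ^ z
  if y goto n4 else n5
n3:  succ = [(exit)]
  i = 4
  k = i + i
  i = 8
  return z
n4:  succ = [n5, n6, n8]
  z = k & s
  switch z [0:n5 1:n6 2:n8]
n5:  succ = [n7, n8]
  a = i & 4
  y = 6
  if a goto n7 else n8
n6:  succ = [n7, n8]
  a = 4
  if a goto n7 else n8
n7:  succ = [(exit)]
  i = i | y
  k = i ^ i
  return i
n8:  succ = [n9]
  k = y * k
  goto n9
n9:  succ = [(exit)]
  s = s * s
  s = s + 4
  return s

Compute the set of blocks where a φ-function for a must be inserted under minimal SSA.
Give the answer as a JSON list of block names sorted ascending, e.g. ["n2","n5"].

Answer: ["n7", "n8"]

Working:
idom tree: n1←n0 n2←n1 n3←n1 n4←n2 n5←n1 n6←n4 n7←n1 n8←n1 n9←n8
Dom at joins:
  n5: preds {n1,n2,n4}: {n0,n1} ∩ {n0,n1,n2} ∩ {n0,n1,n2,n4} = {n0,n1}; idom=n1
  n7: preds {n5,n6}: {n0,n1,n5} ∩ {n0,n1,n2,n4,n6} = {n0,n1}; idom=n1
  n8: preds {n4,n5,n6}: {n0,n1,n2,n4} ∩ {n0,n1,n5} ∩ {n0,n1,n2,n4,n6} = {n0,n1}; idom=n1

DF derivation:
  join n5 pred n1: · stop@n1
  join n5 pred n2: n2 stop@n1
  join n5 pred n4: n4→n2 stop@n1
  join n7 pred n5: n5 stop@n1
  join n7 pred n6: n6→n4→n2 stop@n1
  join n8 pred n4: n4→n2 stop@n1
  join n8 pred n5: n5 stop@n1
  join n8 pred n6: n6→n4→n2 stop@n1
  n0: DF=∅
  n1: DF=∅
  n2: DF={n5,n7,n8}
  n3: DF=∅
  n4: DF={n5,n7,n8}
  n5: DF={n7,n8}
  n6: DF={n7,n8}
  n7: DF=∅
  n8: DF=∅
  n9: DF=∅

φ for a: defs {n0,n1,n5,n6}
  DF⁺ = {n7,n8}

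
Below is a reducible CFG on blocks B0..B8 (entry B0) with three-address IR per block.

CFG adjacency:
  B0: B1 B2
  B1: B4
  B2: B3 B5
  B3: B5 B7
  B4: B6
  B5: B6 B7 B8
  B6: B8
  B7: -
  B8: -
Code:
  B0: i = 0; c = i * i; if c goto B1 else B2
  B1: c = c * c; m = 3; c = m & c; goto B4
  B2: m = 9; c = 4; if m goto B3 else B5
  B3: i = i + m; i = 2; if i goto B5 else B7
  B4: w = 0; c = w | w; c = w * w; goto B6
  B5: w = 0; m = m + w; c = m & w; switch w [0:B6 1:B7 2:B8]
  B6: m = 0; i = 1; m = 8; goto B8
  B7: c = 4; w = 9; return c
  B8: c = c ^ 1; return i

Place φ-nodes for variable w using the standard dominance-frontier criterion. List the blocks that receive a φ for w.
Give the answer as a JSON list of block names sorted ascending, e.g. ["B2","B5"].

idom tree: B1←B0 B2←B0 B3←B2 B4←B1 B5←B2 B6←B0 B7←B2 B8←B0
Dom∩ at merges:
  B5: preds {B2,B3}: {B0,B2} ∩ {B0,B2,B3} = {B0,B2}; idom=B2
  B6: preds {B4,B5}: {B0,B1,B4} ∩ {B0,B2,B5} = {B0}; idom=B0
  B7: preds {B3,B5}: {B0,B2,B3} ∩ {B0,B2,B5} = {B0,B2}; idom=B2
  B8: preds {B5,B6}: {B0,B2,B5} ∩ {B0,B6} = {B0}; idom=B0

Frontier:
  B5←B2: walk · to B2
  B5←B3: walk B3 to B2
  B6←B4: walk B4→B1 to B0
  B6←B5: walk B5→B2 to B0
  B7←B3: walk B3 to B2
  B7←B5: walk B5 to B2
  B8←B5: walk B5→B2 to B0
  B8←B6: walk B6 to B0
  B0 → ∅
  B1 → {B6}
  B2 → {B6,B8}
  B3 → {B5,B7}
  B4 → {B6}
  B5 → {B6,B7,B8}
  B6 → {B8}
  B7 → ∅
  B8 → ∅

φ for w: defs {B4,B5,B7}
  DF⁺ = {B6,B7,B8}

Answer: ["B6", "B7", "B8"]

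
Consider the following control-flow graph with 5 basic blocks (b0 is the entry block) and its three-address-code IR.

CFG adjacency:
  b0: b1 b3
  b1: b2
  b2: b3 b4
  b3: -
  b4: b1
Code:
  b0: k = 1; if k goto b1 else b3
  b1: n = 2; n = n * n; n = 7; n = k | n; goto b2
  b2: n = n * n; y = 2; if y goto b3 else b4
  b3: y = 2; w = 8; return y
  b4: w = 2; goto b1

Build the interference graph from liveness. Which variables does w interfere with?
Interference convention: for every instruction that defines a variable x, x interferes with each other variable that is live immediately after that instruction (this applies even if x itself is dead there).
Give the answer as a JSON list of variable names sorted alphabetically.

Per-block:
  b0: {k} / ∅
  b1: {n} / {k}
  b2: {n,y} / {n}
  b3: {w,y} / ∅
  b4: {w} / ∅

Backward fixpoint:
  b0: in=∅ out={k}
  b1: in={k} out={k,n}
  b2: in={k,n} out={k}
  b3: in=∅ out=∅
  b4: in={k} out={k}

Interference:
  k↔{n,w,y}
  n↔{k}
  w↔{k,y}
  y↔{k,w}

N(w) = ["k", "y"]

Answer: ["k", "y"]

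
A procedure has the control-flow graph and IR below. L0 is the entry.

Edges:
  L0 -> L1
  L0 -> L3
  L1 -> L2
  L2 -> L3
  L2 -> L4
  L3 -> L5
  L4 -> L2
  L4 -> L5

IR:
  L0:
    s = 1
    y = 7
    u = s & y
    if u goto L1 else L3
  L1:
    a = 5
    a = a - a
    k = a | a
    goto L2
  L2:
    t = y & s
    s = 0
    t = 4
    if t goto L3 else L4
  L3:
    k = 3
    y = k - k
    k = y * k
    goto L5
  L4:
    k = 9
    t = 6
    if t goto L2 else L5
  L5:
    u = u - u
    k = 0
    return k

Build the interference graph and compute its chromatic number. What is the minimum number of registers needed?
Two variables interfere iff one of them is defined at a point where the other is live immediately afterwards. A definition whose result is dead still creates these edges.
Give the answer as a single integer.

def/use:
  L0: {s,u,y} / ∅
  L1: {a,k} / ∅
  L2: {s,t} / {s,y}
  L3: {k,y} / ∅
  L4: {k,t} / ∅
  L5: {k,u} / {u}

Liveness:
  live L0: ∅→{s,u,y}
  live L1: {s,u,y}→{s,u,y}
  live L2: {s,u,y}→{s,u,y}
  live L3: {u}→{u}
  live L4: {s,u,y}→{s,u,y}
  live L5: {u}→∅

Interference:
  a↔{s,u,y}
  k↔{s,u,y}
  s↔{a,k,t,u,y}
  t↔{s,u,y}
  u↔{a,k,s,t,y}
  y↔{a,k,s,t,u}

Registers:
  lower bound: {a,s,u,y} mutually conflict ⇒ χ ≥ 4
  4-colouring: r0={s}  r1={u}  r2={y}  r3={a,k,t}
  χ = 4

Answer: 4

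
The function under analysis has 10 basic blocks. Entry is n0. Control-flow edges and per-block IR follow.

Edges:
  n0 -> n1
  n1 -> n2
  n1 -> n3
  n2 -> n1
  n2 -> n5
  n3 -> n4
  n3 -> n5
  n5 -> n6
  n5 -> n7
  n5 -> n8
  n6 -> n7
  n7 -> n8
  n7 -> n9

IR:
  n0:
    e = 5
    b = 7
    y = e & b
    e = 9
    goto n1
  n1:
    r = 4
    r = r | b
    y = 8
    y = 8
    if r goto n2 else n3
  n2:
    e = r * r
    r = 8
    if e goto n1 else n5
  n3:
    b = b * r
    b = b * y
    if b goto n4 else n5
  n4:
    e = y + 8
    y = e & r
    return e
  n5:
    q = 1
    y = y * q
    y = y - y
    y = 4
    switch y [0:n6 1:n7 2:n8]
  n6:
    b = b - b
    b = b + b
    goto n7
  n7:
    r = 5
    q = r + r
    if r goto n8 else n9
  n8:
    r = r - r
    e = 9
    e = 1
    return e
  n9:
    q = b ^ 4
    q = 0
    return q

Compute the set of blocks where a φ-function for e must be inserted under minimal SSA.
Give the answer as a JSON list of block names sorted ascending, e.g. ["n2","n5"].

idom tree: n1←n0 n2←n1 n3←n1 n4←n3 n5←n1 n6←n5 n7←n5 n8←n5 n9←n7
Dom at joins:
  n1: preds {n0,n2}: {n0} ∩ {n0,n1,n2} = {n0}; idom=n0
  n5: preds {n2,n3}: {n0,n1,n2} ∩ {n0,n1,n3} = {n0,n1}; idom=n1
  n7: preds {n5,n6}: {n0,n1,n5} ∩ {n0,n1,n5,n6} = {n0,n1,n5}; idom=n5
  n8: preds {n5,n7}: {n0,n1,n5} ∩ {n0,n1,n5,n7} = {n0,n1,n5}; idom=n5

Frontier:
  join n1 pred n0: · stop@n0
  join n1 pred n2: n2→n1 stop@n0
  join n5 pred n2: n2 stop@n1
  join n5 pred n3: n3 stop@n1
  join n7 pred n5: · stop@n5
  join n7 pred n6: n6 stop@n5
  join n8 pred n5: · stop@n5
  join n8 pred n7: n7 stop@n5
  n0 → ∅
  n1 → {n1}
  n2 → {n1,n5}
  n3 → {n5}
  n4 → ∅
  n5 → ∅
  n6 → {n7}
  n7 → {n8}
  n8 → ∅
  n9 → ∅

φ for e: defs {n0,n2,n4,n8}
  DF⁺ = {n1,n5}

Answer: ["n1", "n5"]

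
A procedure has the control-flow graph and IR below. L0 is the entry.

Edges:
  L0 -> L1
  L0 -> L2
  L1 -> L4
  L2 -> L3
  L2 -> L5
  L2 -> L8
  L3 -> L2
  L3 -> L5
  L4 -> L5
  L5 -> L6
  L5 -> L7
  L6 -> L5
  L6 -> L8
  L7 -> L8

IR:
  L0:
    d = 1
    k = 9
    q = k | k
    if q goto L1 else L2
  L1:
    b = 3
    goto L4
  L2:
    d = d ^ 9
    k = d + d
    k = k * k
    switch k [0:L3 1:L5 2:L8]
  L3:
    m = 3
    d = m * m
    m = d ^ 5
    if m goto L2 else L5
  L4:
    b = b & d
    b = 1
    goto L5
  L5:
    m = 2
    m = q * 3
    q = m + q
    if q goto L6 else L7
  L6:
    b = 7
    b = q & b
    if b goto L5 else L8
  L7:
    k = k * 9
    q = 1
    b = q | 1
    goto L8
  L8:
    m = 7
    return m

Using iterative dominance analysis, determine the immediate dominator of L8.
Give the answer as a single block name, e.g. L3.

idom tree: L1←L0 L2←L0 L3←L2 L4←L1 L5←L0 L6←L5 L7←L5 L8←L0
Join-block Dom:
  L2: preds {L0,L3}: {L0} ∩ {L0,L2,L3} = {L0}; idom=L0
  L5: preds {L2,L3,L4,L6}: {L0,L2} ∩ {L0,L2,L3} ∩ {L0,L1,L4} ∩ {L0,L5,L6} = {L0}; idom=L0
  L8: preds {L2,L6,L7}: {L0,L2} ∩ {L0,L5,L6} ∩ {L0,L5,L7} = {L0}; idom=L0

idom(L8) = L0

Answer: L0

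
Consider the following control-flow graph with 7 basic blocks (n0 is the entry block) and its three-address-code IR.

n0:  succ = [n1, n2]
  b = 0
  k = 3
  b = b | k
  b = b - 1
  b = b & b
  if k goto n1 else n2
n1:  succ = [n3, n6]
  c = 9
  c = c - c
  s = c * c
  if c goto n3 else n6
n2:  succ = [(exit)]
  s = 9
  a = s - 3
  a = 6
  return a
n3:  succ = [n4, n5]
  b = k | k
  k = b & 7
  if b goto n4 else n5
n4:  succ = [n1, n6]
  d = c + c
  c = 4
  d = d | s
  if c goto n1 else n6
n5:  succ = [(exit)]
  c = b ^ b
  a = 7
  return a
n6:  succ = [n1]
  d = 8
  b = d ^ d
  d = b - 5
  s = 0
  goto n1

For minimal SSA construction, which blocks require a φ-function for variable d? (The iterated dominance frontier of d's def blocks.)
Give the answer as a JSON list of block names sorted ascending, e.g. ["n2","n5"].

idom tree: n1←n0 n2←n0 n3←n1 n4←n3 n5←n3 n6←n1
Dom∩ at merges:
  n1: preds {n0,n4,n6}: {n0} ∩ {n0,n1,n3,n4} ∩ {n0,n1,n6} = {n0}; idom=n0
  n6: preds {n1,n4}: {n0,n1} ∩ {n0,n1,n3,n4} = {n0,n1}; idom=n1

DF walk-up:
  n1←n0: walk · to n0
  n1←n4: walk n4→n3→n1 to n0
  n1←n6: walk n6→n1 to n0
  n6←n1: walk · to n1
  n6←n4: walk n4→n3 to n1
  DF(n0)=∅
  DF(n1)={n1}
  DF(n2)=∅
  DF(n3)={n1,n6}
  DF(n4)={n1,n6}
  DF(n5)=∅
  DF(n6)={n1}

φ for d: defs {n4,n6}
  DF⁺ = {n1,n6}

Answer: ["n1", "n6"]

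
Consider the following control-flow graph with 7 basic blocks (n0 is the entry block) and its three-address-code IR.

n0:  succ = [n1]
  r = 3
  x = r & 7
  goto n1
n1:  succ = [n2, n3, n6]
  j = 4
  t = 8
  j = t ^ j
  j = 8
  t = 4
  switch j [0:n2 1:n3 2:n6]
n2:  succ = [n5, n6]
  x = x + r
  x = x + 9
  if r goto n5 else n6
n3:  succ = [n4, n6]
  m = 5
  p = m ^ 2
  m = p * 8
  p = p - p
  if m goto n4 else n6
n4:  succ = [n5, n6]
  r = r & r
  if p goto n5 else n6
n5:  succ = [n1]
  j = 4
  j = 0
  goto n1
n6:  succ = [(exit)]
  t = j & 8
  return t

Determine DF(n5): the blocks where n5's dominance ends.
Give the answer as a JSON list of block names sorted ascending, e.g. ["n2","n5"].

Answer: ["n1"]

Analysis:
idom tree: n1←n0 n2←n1 n3←n1 n4←n3 n5←n1 n6←n1
Join-block Dom:
  n1: preds {n0,n5}: {n0} ∩ {n0,n1,n5} = {n0}; idom=n0
  n5: preds {n2,n4}: {n0,n1,n2} ∩ {n0,n1,n3,n4} = {n0,n1}; idom=n1
  n6: preds {n1,n2,n3,n4}: {n0,n1} ∩ {n0,n1,n2} ∩ {n0,n1,n3} ∩ {n0,n1,n3,n4} = {n0,n1}; idom=n1

DF derivation:
  n1←n0: walk · to n0
  n1←n5: walk n5→n1 to n0
  n5←n2: walk n2 to n1
  n5←n4: walk n4→n3 to n1
  n6←n1: walk · to n1
  n6←n2: walk n2 to n1
  n6←n3: walk n3 to n1
  n6←n4: walk n4→n3 to n1
  n0: DF=∅
  n1: DF={n1}
  n2: DF={n5,n6}
  n3: DF={n5,n6}
  n4: DF={n5,n6}
  n5: DF={n1}
  n6: DF=∅

DF(n5) = ["n1"]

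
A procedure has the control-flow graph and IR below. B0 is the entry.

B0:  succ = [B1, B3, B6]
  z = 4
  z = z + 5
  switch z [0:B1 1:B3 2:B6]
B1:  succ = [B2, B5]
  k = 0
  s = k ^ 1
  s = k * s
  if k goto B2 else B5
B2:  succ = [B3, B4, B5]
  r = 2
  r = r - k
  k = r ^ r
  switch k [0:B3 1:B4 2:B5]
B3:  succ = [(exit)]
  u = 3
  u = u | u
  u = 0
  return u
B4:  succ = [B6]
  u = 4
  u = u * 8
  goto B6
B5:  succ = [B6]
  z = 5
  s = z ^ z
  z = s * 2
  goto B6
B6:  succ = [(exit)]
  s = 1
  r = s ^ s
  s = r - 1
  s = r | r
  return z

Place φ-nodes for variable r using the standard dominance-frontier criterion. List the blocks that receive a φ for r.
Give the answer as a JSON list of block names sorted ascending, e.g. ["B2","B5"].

idom tree: B1←B0 B2←B1 B3←B0 B4←B2 B5←B1 B6←B0
Dom at joins:
  B3: preds {B0,B2}: {B0} ∩ {B0,B1,B2} = {B0}; idom=B0
  B5: preds {B1,B2}: {B0,B1} ∩ {B0,B1,B2} = {B0,B1}; idom=B1
  B6: preds {B0,B4,B5}: {B0} ∩ {B0,B1,B2,B4} ∩ {B0,B1,B5} = {B0}; idom=B0

DF walk-up:
  B3←B0: walk · to B0
  B3←B2: walk B2→B1 to B0
  B5←B1: walk · to B1
  B5←B2: walk B2 to B1
  B6←B0: walk · to B0
  B6←B4: walk B4→B2→B1 to B0
  B6←B5: walk B5→B1 to B0
  B0: DF=∅
  B1: DF={B3,B6}
  B2: DF={B3,B5,B6}
  B3: DF=∅
  B4: DF={B6}
  B5: DF={B6}
  B6: DF=∅

φ for r: defs {B2,B6}
  DF⁺ = {B3,B5,B6}

Answer: ["B3", "B5", "B6"]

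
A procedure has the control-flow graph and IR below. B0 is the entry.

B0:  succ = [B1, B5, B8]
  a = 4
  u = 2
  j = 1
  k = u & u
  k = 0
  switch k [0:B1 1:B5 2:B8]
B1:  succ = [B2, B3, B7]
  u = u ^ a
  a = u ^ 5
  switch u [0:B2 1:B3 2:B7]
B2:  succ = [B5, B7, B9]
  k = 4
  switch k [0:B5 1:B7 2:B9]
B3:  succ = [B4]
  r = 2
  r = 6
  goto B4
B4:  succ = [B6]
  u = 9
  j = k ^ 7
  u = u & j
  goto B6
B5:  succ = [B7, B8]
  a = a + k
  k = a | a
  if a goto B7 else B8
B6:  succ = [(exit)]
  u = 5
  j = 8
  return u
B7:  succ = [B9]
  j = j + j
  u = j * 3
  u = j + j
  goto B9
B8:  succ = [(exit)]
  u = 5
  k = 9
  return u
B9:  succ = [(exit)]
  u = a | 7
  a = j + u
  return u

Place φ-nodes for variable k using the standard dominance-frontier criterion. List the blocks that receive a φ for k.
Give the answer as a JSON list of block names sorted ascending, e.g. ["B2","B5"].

idom tree: B1←B0 B2←B1 B3←B1 B4←B3 B5←B0 B6←B4 B7←B0 B8←B0 B9←B0
Join-block Dom:
  B5: preds {B0,B2}: {B0} ∩ {B0,B1,B2} = {B0}; idom=B0
  B7: preds {B1,B2,B5}: {B0,B1} ∩ {B0,B1,B2} ∩ {B0,B5} = {B0}; idom=B0
  B8: preds {B0,B5}: {B0} ∩ {B0,B5} = {B0}; idom=B0
  B9: preds {B2,B7}: {B0,B1,B2} ∩ {B0,B7} = {B0}; idom=B0

DF derivation:
  join B5 pred B0: · stop@B0
  join B5 pred B2: B2→B1 stop@B0
  join B7 pred B1: B1 stop@B0
  join B7 pred B2: B2→B1 stop@B0
  join B7 pred B5: B5 stop@B0
  join B8 pred B0: · stop@B0
  join B8 pred B5: B5 stop@B0
  join B9 pred B2: B2→B1 stop@B0
  join B9 pred B7: B7 stop@B0
  DF(B0)=∅
  DF(B1)={B5,B7,B9}
  DF(B2)={B5,B7,B9}
  DF(B3)=∅
  DF(B4)=∅
  DF(B5)={B7,B8}
  DF(B6)=∅
  DF(B7)={B9}
  DF(B8)=∅
  DF(B9)=∅

φ for k: defs {B0,B2,B5,B8}
  DF⁺ = {B5,B7,B8,B9}

Answer: ["B5", "B7", "B8", "B9"]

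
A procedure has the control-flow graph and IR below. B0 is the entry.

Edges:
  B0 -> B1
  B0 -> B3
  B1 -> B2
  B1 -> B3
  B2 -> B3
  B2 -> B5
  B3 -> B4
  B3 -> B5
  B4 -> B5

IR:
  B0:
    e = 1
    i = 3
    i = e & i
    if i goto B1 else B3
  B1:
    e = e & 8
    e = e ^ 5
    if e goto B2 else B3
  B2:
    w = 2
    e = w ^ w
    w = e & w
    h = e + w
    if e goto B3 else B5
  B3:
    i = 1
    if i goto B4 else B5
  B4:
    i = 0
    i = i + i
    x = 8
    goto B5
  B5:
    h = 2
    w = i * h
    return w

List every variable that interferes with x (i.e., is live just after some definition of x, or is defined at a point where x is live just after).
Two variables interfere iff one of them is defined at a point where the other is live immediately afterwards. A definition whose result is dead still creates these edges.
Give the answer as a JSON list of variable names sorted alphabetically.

def/use:
  B0: def={e,i} ue=∅
  B1: def={e} ue={e}
  B2: def={e,h,w} ue=∅
  B3: def={i} ue=∅
  B4: def={i,x} ue=∅
  B5: def={h,w} ue={i}

Liveness:
  B0: in=∅ out={e,i}
  B1: in={e,i} out={i}
  B2: in={i} out={i}
  B3: in=∅ out={i}
  B4: in=∅ out={i}
  B5: in={i} out=∅

Conflict graph:
  e — {h,i,w}
  h — {e,i}
  i — {e,h,w,x}
  w — {e,i}
  x — {i}

N(x) = ["i"]

Answer: ["i"]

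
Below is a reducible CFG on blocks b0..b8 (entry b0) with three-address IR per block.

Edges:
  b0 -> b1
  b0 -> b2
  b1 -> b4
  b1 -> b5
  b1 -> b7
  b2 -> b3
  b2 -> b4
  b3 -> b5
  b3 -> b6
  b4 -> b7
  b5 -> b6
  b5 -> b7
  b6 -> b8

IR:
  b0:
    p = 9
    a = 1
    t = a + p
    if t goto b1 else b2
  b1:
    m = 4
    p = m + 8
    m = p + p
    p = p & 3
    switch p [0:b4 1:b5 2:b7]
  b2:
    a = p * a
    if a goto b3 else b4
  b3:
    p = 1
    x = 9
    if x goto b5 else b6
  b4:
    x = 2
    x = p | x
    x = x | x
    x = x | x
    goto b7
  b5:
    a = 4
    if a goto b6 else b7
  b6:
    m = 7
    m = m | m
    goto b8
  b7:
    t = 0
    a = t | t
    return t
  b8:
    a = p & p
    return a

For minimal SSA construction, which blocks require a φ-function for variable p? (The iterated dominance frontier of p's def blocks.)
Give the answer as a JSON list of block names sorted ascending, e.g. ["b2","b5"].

idom tree: b1←b0 b2←b0 b3←b2 b4←b0 b5←b0 b6←b0 b7←b0 b8←b6
Join-block Dom:
  b4: preds {b1,b2}: {b0,b1} ∩ {b0,b2} = {b0}; idom=b0
  b5: preds {b1,b3}: {b0,b1} ∩ {b0,b2,b3} = {b0}; idom=b0
  b6: preds {b3,b5}: {b0,b2,b3} ∩ {b0,b5} = {b0}; idom=b0
  b7: preds {b1,b4,b5}: {b0,b1} ∩ {b0,b4} ∩ {b0,b5} = {b0}; idom=b0

DF walk-up:
  join b4 pred b1: b1 stop@b0
  join b4 pred b2: b2 stop@b0
  join b5 pred b1: b1 stop@b0
  join b5 pred b3: b3→b2 stop@b0
  join b6 pred b3: b3→b2 stop@b0
  join b6 pred b5: b5 stop@b0
  join b7 pred b1: b1 stop@b0
  join b7 pred b4: b4 stop@b0
  join b7 pred b5: b5 stop@b0
  b0 → ∅
  b1 → {b4,b5,b7}
  b2 → {b4,b5,b6}
  b3 → {b5,b6}
  b4 → {b7}
  b5 → {b6,b7}
  b6 → ∅
  b7 → ∅
  b8 → ∅

φ for p: defs {b0,b1,b3}
  DF⁺ = {b4,b5,b6,b7}

Answer: ["b4", "b5", "b6", "b7"]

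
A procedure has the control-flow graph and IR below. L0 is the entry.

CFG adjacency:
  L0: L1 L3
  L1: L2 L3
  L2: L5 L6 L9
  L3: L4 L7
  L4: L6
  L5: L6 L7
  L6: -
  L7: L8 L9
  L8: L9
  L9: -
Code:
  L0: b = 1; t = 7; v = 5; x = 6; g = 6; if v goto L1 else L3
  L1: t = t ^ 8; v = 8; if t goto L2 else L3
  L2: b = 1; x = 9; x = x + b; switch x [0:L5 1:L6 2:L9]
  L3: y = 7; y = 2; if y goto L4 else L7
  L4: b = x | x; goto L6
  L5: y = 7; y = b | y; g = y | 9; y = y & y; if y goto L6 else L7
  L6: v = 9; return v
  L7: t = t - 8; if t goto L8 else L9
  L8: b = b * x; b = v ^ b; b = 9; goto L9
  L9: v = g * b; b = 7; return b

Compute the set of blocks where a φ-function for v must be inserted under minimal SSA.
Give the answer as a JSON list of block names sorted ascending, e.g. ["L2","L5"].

idom tree: L1←L0 L2←L1 L3←L0 L4←L3 L5←L2 L6←L0 L7←L0 L8←L7 L9←L0
Dom at joins:
  L3: preds {L0,L1}: {L0} ∩ {L0,L1} = {L0}; idom=L0
  L6: preds {L2,L4,L5}: {L0,L1,L2} ∩ {L0,L3,L4} ∩ {L0,L1,L2,L5} = {L0}; idom=L0
  L7: preds {L3,L5}: {L0,L3} ∩ {L0,L1,L2,L5} = {L0}; idom=L0
  L9: preds {L2,L7,L8}: {L0,L1,L2} ∩ {L0,L7} ∩ {L0,L7,L8} = {L0}; idom=L0

Frontier:
  L3←L0: walk · to L0
  L3←L1: walk L1 to L0
  L6←L2: walk L2→L1 to L0
  L6←L4: walk L4→L3 to L0
  L6←L5: walk L5→L2→L1 to L0
  L7←L3: walk L3 to L0
  L7←L5: walk L5→L2→L1 to L0
  L9←L2: walk L2→L1 to L0
  L9←L7: walk L7 to L0
  L9←L8: walk L8→L7 to L0
  DF(L0)=∅
  DF(L1)={L3,L6,L7,L9}
  DF(L2)={L6,L7,L9}
  DF(L3)={L6,L7}
  DF(L4)={L6}
  DF(L5)={L6,L7}
  DF(L6)=∅
  DF(L7)={L9}
  DF(L8)={L9}
  DF(L9)=∅

φ for v: defs {L0,L1,L6,L9}
  DF⁺ = {L3,L6,L7,L9}

Answer: ["L3", "L6", "L7", "L9"]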